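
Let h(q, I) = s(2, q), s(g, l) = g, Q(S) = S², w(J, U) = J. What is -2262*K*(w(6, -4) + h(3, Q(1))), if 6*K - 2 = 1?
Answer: -9048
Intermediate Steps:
K = ½ (K = ⅓ + (⅙)*1 = ⅓ + ⅙ = ½ ≈ 0.50000)
h(q, I) = 2
-2262*K*(w(6, -4) + h(3, Q(1))) = -1131*(6 + 2) = -1131*8 = -2262*4 = -9048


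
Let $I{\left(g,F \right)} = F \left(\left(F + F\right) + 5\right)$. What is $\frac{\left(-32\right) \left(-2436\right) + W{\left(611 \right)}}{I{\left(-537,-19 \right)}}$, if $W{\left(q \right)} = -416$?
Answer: $\frac{77536}{627} \approx 123.66$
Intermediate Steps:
$I{\left(g,F \right)} = F \left(5 + 2 F\right)$ ($I{\left(g,F \right)} = F \left(2 F + 5\right) = F \left(5 + 2 F\right)$)
$\frac{\left(-32\right) \left(-2436\right) + W{\left(611 \right)}}{I{\left(-537,-19 \right)}} = \frac{\left(-32\right) \left(-2436\right) - 416}{\left(-19\right) \left(5 + 2 \left(-19\right)\right)} = \frac{77952 - 416}{\left(-19\right) \left(5 - 38\right)} = \frac{77536}{\left(-19\right) \left(-33\right)} = \frac{77536}{627}$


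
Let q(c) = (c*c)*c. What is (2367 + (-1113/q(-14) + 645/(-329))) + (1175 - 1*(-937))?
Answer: 82492449/18424 ≈ 4477.4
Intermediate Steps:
q(c) = c³ (q(c) = c²*c = c³)
(2367 + (-1113/q(-14) + 645/(-329))) + (1175 - 1*(-937)) = (2367 + (-1113/((-14)³) + 645/(-329))) + (1175 - 1*(-937)) = (2367 + (-1113/(-2744) + 645*(-1/329))) + (1175 + 937) = (2367 + (-1113*(-1/2744) - 645/329)) + 2112 = (2367 + (159/392 - 645/329)) + 2112 = (2367 - 28647/18424) + 2112 = 43580961/18424 + 2112 = 82492449/18424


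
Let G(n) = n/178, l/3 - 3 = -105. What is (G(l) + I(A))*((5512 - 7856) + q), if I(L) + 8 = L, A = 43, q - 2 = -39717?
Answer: -124578758/89 ≈ -1.3998e+6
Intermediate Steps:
q = -39715 (q = 2 - 39717 = -39715)
l = -306 (l = 9 + 3*(-105) = 9 - 315 = -306)
I(L) = -8 + L
G(n) = n/178 (G(n) = n*(1/178) = n/178)
(G(l) + I(A))*((5512 - 7856) + q) = ((1/178)*(-306) + (-8 + 43))*((5512 - 7856) - 39715) = (-153/89 + 35)*(-2344 - 39715) = (2962/89)*(-42059) = -124578758/89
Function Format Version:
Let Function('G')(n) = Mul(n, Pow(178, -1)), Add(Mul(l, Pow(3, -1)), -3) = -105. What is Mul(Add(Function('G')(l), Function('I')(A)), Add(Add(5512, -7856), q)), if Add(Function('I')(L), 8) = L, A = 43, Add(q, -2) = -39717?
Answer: Rational(-124578758, 89) ≈ -1.3998e+6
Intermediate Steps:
q = -39715 (q = Add(2, -39717) = -39715)
l = -306 (l = Add(9, Mul(3, -105)) = Add(9, -315) = -306)
Function('I')(L) = Add(-8, L)
Function('G')(n) = Mul(Rational(1, 178), n) (Function('G')(n) = Mul(n, Rational(1, 178)) = Mul(Rational(1, 178), n))
Mul(Add(Function('G')(l), Function('I')(A)), Add(Add(5512, -7856), q)) = Mul(Add(Mul(Rational(1, 178), -306), Add(-8, 43)), Add(Add(5512, -7856), -39715)) = Mul(Add(Rational(-153, 89), 35), Add(-2344, -39715)) = Mul(Rational(2962, 89), -42059) = Rational(-124578758, 89)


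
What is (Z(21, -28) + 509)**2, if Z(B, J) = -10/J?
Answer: 50851161/196 ≈ 2.5944e+5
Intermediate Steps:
(Z(21, -28) + 509)**2 = (-10/(-28) + 509)**2 = (-10*(-1/28) + 509)**2 = (5/14 + 509)**2 = (7131/14)**2 = 50851161/196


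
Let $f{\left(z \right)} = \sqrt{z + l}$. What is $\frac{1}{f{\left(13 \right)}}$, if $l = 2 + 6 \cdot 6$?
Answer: $\frac{\sqrt{51}}{51} \approx 0.14003$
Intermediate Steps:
$l = 38$ ($l = 2 + 36 = 38$)
$f{\left(z \right)} = \sqrt{38 + z}$ ($f{\left(z \right)} = \sqrt{z + 38} = \sqrt{38 + z}$)
$\frac{1}{f{\left(13 \right)}} = \frac{1}{\sqrt{38 + 13}} = \frac{1}{\sqrt{51}} = \frac{\sqrt{51}}{51}$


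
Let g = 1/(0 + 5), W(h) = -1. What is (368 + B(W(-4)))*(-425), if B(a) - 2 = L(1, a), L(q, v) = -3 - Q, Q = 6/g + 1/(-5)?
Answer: -143310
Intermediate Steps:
g = 1/5 ≈ 0.20000
Q = 149/5 (Q = 6/(1/5) + 1/(-5) = 6*5 + 1*(-1/5) = 30 - 1/5 = 149/5 ≈ 29.800)
L(q, v) = -164/5 (L(q, v) = -3 - 1*149/5 = -3 - 149/5 = -164/5)
B(a) = -154/5 (B(a) = 2 - 164/5 = -154/5)
(368 + B(W(-4)))*(-425) = (368 - 154/5)*(-425) = (1686/5)*(-425) = -143310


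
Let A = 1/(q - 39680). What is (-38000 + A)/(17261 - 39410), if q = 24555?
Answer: 574750001/335003625 ≈ 1.7157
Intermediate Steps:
A = -1/15125 (A = 1/(24555 - 39680) = 1/(-15125) = -1/15125 ≈ -6.6116e-5)
(-38000 + A)/(17261 - 39410) = (-38000 - 1/15125)/(17261 - 39410) = -574750001/15125/(-22149) = -574750001/15125*(-1/22149) = 574750001/335003625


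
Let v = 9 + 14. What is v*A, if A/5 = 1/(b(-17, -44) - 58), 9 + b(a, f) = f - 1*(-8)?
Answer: -115/103 ≈ -1.1165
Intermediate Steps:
v = 23
b(a, f) = -1 + f (b(a, f) = -9 + (f - 1*(-8)) = -9 + (f + 8) = -9 + (8 + f) = -1 + f)
A = -5/103 (A = 5/((-1 - 44) - 58) = 5/(-45 - 58) = 5/(-103) = 5*(-1/103) = -5/103 ≈ -0.048544)
v*A = 23*(-5/103) = -115/103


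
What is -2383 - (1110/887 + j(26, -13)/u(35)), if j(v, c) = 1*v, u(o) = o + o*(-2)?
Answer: -73996023/31045 ≈ -2383.5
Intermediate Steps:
u(o) = -o (u(o) = o - 2*o = -o)
j(v, c) = v
-2383 - (1110/887 + j(26, -13)/u(35)) = -2383 - (1110/887 + 26/((-1*35))) = -2383 - (1110*(1/887) + 26/(-35)) = -2383 - (1110/887 + 26*(-1/35)) = -2383 - (1110/887 - 26/35) = -2383 - 1*15788/31045 = -2383 - 15788/31045 = -73996023/31045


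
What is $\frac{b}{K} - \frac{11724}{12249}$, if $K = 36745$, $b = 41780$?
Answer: $\frac{5397656}{30005967} \approx 0.17989$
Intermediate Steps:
$\frac{b}{K} - \frac{11724}{12249} = \frac{41780}{36745} - \frac{11724}{12249} = 41780 \cdot \frac{1}{36745} - \frac{3908}{4083} = \frac{8356}{7349} - \frac{3908}{4083} = \frac{5397656}{30005967}$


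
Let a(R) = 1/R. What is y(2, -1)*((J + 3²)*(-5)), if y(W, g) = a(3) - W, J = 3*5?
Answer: 200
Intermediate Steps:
J = 15
y(W, g) = ⅓ - W (y(W, g) = 1/3 - W = ⅓ - W)
y(2, -1)*((J + 3²)*(-5)) = (⅓ - 1*2)*((15 + 3²)*(-5)) = (⅓ - 2)*((15 + 9)*(-5)) = -40*(-5) = -5/3*(-120) = 200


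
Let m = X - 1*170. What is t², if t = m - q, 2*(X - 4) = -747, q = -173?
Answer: 537289/4 ≈ 1.3432e+5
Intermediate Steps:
X = -739/2 (X = 4 + (½)*(-747) = 4 - 747/2 = -739/2 ≈ -369.50)
m = -1079/2 (m = -739/2 - 1*170 = -739/2 - 170 = -1079/2 ≈ -539.50)
t = -733/2 (t = -1079/2 - 1*(-173) = -1079/2 + 173 = -733/2 ≈ -366.50)
t² = (-733/2)² = 537289/4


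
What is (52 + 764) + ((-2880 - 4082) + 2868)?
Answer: -3278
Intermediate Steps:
(52 + 764) + ((-2880 - 4082) + 2868) = 816 + (-6962 + 2868) = 816 - 4094 = -3278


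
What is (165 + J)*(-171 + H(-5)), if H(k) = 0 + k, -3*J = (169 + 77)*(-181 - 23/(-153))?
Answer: -403776560/153 ≈ -2.6391e+6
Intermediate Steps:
J = 2268940/153 (J = -(169 + 77)*(-181 - 23/(-153))/3 = -82*(-181 - 23*(-1/153)) = -82*(-181 + 23/153) = -82*(-27670)/153 = -1/3*(-2268940/51) = 2268940/153 ≈ 14830.)
H(k) = k
(165 + J)*(-171 + H(-5)) = (165 + 2268940/153)*(-171 - 5) = (2294185/153)*(-176) = -403776560/153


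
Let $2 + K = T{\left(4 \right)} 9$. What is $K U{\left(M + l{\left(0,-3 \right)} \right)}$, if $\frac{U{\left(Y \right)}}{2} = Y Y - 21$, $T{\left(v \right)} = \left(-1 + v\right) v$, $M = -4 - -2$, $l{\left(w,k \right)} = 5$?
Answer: $-2544$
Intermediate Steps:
$M = -2$ ($M = -4 + 2 = -2$)
$T{\left(v \right)} = v \left(-1 + v\right)$
$U{\left(Y \right)} = -42 + 2 Y^{2}$ ($U{\left(Y \right)} = 2 \left(Y Y - 21\right) = 2 \left(Y^{2} - 21\right) = 2 \left(-21 + Y^{2}\right) = -42 + 2 Y^{2}$)
$K = 106$ ($K = -2 + 4 \left(-1 + 4\right) 9 = -2 + 4 \cdot 3 \cdot 9 = -2 + 12 \cdot 9 = -2 + 108 = 106$)
$K U{\left(M + l{\left(0,-3 \right)} \right)} = 106 \left(-42 + 2 \left(-2 + 5\right)^{2}\right) = 106 \left(-42 + 2 \cdot 3^{2}\right) = 106 \left(-42 + 2 \cdot 9\right) = 106 \left(-42 + 18\right) = 106 \left(-24\right) = -2544$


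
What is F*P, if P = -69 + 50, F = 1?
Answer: -19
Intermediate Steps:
P = -19
F*P = 1*(-19) = -19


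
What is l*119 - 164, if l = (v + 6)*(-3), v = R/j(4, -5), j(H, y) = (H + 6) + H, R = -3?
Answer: -4459/2 ≈ -2229.5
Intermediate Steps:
j(H, y) = 6 + 2*H (j(H, y) = (6 + H) + H = 6 + 2*H)
v = -3/14 (v = -3/(6 + 2*4) = -3/(6 + 8) = -3/14 ≈ -0.21429)
l = -243/14 (l = (-3/14 + 6)*(-3) = (81/14)*(-3) = -243/14 ≈ -17.357)
l*119 - 164 = -243/14*119 - 164 = -4131/2 - 164 = -4459/2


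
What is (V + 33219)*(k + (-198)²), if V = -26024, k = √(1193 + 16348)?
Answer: 282072780 + 21585*√1949 ≈ 2.8303e+8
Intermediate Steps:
k = 3*√1949 (k = √17541 = 3*√1949 ≈ 132.44)
(V + 33219)*(k + (-198)²) = (-26024 + 33219)*(3*√1949 + (-198)²) = 7195*(3*√1949 + 39204) = 7195*(39204 + 3*√1949) = 282072780 + 21585*√1949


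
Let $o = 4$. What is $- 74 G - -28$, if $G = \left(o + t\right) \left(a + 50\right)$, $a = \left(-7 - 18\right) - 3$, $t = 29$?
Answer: $-53696$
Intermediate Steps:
$a = -28$ ($a = -25 - 3 = -28$)
$G = 726$ ($G = \left(4 + 29\right) \left(-28 + 50\right) = 33 \cdot 22 = 726$)
$- 74 G - -28 = \left(-74\right) 726 - -28 = -53724 + 28 = -53696$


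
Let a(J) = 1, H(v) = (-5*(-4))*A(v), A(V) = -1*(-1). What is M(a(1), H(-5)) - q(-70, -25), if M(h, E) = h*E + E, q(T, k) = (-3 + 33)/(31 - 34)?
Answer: 50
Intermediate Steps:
A(V) = 1
q(T, k) = -10 (q(T, k) = 30/(-3) = 30*(-⅓) = -10)
H(v) = 20 (H(v) = -5*(-4)*1 = 20*1 = 20)
M(h, E) = E + E*h (M(h, E) = E*h + E = E + E*h)
M(a(1), H(-5)) - q(-70, -25) = 20*(1 + 1) - 1*(-10) = 20*2 + 10 = 40 + 10 = 50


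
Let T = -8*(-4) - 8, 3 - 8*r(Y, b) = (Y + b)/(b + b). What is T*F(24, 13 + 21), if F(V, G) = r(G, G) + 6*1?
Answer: 150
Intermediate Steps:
r(Y, b) = 3/8 - (Y + b)/(16*b) (r(Y, b) = 3/8 - (Y + b)/(8*(b + b)) = 3/8 - (Y + b)/(8*(2*b)) = 3/8 - (Y + b)*1/(2*b)/8 = 3/8 - (Y + b)/(16*b))
F(V, G) = 25/4 (F(V, G) = (-G + 5*G)/(16*G) + 6*1 = (4*G)/(16*G) + 6 = 1/4 + 6 = 25/4)
T = 24 (T = 32 - 8 = 24)
T*F(24, 13 + 21) = 24*(25/4) = 150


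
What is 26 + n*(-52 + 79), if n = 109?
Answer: 2969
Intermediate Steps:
26 + n*(-52 + 79) = 26 + 109*(-52 + 79) = 26 + 109*27 = 26 + 2943 = 2969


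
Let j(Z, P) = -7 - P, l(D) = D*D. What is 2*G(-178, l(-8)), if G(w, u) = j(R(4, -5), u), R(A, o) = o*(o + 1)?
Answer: -142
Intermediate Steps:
l(D) = D²
R(A, o) = o*(1 + o)
G(w, u) = -7 - u
2*G(-178, l(-8)) = 2*(-7 - 1*(-8)²) = 2*(-7 - 1*64) = 2*(-7 - 64) = 2*(-71) = -142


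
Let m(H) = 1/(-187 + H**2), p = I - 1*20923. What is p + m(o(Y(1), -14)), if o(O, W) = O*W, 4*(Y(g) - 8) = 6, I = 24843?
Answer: 68607841/17502 ≈ 3920.0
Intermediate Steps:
Y(g) = 19/2 (Y(g) = 8 + (1/4)*6 = 8 + 3/2 = 19/2)
p = 3920 (p = 24843 - 1*20923 = 24843 - 20923 = 3920)
p + m(o(Y(1), -14)) = 3920 + 1/(-187 + ((19/2)*(-14))**2) = 3920 + 1/(-187 + (-133)**2) = 3920 + 1/(-187 + 17689) = 3920 + 1/17502 = 68607841/17502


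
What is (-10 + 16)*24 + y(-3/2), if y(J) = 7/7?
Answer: 145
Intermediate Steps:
y(J) = 1 (y(J) = 7*(⅐) = 1)
(-10 + 16)*24 + y(-3/2) = (-10 + 16)*24 + 1 = 6*24 + 1 = 144 + 1 = 145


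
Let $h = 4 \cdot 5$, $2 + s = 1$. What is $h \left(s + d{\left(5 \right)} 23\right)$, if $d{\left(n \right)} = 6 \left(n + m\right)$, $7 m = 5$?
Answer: $\frac{110260}{7} \approx 15751.0$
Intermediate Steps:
$m = \frac{5}{7}$ ($m = \frac{1}{7} \cdot 5 = \frac{5}{7} \approx 0.71429$)
$s = -1$ ($s = -2 + 1 = -1$)
$d{\left(n \right)} = \frac{30}{7} + 6 n$ ($d{\left(n \right)} = 6 \left(n + \frac{5}{7}\right) = 6 \left(\frac{5}{7} + n\right) = \frac{30}{7} + 6 n$)
$h = 20$
$h \left(s + d{\left(5 \right)} 23\right) = 20 \left(-1 + \left(\frac{30}{7} + 6 \cdot 5\right) 23\right) = 20 \left(-1 + \left(\frac{30}{7} + 30\right) 23\right) = 20 \left(-1 + \frac{240}{7} \cdot 23\right) = 20 \left(-1 + \frac{5520}{7}\right) = 20 \cdot \frac{5513}{7} = \frac{110260}{7}$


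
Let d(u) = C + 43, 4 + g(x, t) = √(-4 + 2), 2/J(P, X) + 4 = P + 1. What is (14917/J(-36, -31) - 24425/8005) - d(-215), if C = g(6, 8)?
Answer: -931537211/3202 - I*√2 ≈ -2.9092e+5 - 1.4142*I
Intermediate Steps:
J(P, X) = 2/(-3 + P) (J(P, X) = 2/(-4 + (P + 1)) = 2/(-4 + (1 + P)) = 2/(-3 + P))
g(x, t) = -4 + I*√2 (g(x, t) = -4 + √(-4 + 2) = -4 + √(-2) = -4 + I*√2)
C = -4 + I*√2 ≈ -4.0 + 1.4142*I
d(u) = 39 + I*√2 (d(u) = (-4 + I*√2) + 43 = 39 + I*√2)
(14917/J(-36, -31) - 24425/8005) - d(-215) = (14917/((2/(-3 - 36))) - 24425/8005) - (39 + I*√2) = (14917/((2/(-39))) - 24425*1/8005) + (-39 - I*√2) = (14917/((2*(-1/39))) - 4885/1601) + (-39 - I*√2) = (14917/(-2/39) - 4885/1601) + (-39 - I*√2) = (14917*(-39/2) - 4885/1601) + (-39 - I*√2) = (-581763/2 - 4885/1601) + (-39 - I*√2) = -931412333/3202 + (-39 - I*√2) = -931537211/3202 - I*√2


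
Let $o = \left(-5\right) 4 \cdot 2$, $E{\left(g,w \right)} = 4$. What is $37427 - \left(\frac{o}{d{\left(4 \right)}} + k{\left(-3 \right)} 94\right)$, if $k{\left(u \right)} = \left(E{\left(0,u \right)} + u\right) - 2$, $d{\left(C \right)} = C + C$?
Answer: $37526$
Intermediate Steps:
$d{\left(C \right)} = 2 C$
$o = -40$ ($o = \left(-20\right) 2 = -40$)
$k{\left(u \right)} = 2 + u$ ($k{\left(u \right)} = \left(4 + u\right) - 2 = 2 + u$)
$37427 - \left(\frac{o}{d{\left(4 \right)}} + k{\left(-3 \right)} 94\right) = 37427 - \left(- \frac{40}{2 \cdot 4} + \left(2 - 3\right) 94\right) = 37427 - \left(- \frac{40}{8} - 94\right) = 37427 - \left(\left(-40\right) \frac{1}{8} - 94\right) = 37427 - \left(-5 - 94\right) = 37427 - -99 = 37427 + 99 = 37526$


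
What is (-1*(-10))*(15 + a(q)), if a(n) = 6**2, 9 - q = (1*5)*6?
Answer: 510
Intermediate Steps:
q = -21 (q = 9 - 1*5*6 = 9 - 5*6 = 9 - 1*30 = 9 - 30 = -21)
a(n) = 36
(-1*(-10))*(15 + a(q)) = (-1*(-10))*(15 + 36) = 10*51 = 510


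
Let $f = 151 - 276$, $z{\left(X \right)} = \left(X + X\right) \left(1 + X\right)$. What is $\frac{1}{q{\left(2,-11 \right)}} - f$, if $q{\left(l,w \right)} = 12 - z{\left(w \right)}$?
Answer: $\frac{25999}{208} \approx 125.0$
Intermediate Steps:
$z{\left(X \right)} = 2 X \left(1 + X\right)$
$q{\left(l,w \right)} = 12 - 2 w \left(1 + w\right)$
$f = -125$ ($f = 151 - 276 = -125$)
$\frac{1}{q{\left(2,-11 \right)}} - f = \frac{1}{12 - - 22 \left(1 - 11\right)} - -125 = \frac{1}{12 - \left(-22\right) \left(-10\right)} + 125 = \frac{1}{12 - 220} + 125 = \frac{1}{-208} + 125 = - \frac{1}{208} + 125 = \frac{25999}{208}$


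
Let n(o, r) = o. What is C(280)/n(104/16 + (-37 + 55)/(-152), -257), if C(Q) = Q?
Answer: 4256/97 ≈ 43.876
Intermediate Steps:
C(280)/n(104/16 + (-37 + 55)/(-152), -257) = 280/(104/16 + (-37 + 55)/(-152)) = 280/(104*(1/16) + 18*(-1/152)) = 280/(13/2 - 9/76) = 280/(485/76) = 280*(76/485) = 4256/97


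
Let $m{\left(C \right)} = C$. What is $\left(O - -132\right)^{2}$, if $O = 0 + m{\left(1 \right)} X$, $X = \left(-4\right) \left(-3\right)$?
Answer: $20736$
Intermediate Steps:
$X = 12$
$O = 12$ ($O = 0 + 1 \cdot 12 = 0 + 12 = 12$)
$\left(O - -132\right)^{2} = \left(12 - -132\right)^{2} = \left(12 + 132\right)^{2} = 144^{2} = 20736$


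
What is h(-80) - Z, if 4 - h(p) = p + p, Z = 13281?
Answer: -13117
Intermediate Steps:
h(p) = 4 - 2*p (h(p) = 4 - (p + p) = 4 - 2*p)
h(-80) - Z = (4 - 2*(-80)) - 1*13281 = (4 + 160) - 13281 = 164 - 13281 = -13117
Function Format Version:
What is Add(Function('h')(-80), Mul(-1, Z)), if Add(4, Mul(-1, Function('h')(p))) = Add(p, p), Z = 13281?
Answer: -13117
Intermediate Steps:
Function('h')(p) = Add(4, Mul(-2, p)) (Function('h')(p) = Add(4, Mul(-1, Add(p, p))) = Add(4, Mul(-1, Mul(2, p))) = Add(4, Mul(-2, p)))
Add(Function('h')(-80), Mul(-1, Z)) = Add(Add(4, Mul(-2, -80)), Mul(-1, 13281)) = Add(Add(4, 160), -13281) = Add(164, -13281) = -13117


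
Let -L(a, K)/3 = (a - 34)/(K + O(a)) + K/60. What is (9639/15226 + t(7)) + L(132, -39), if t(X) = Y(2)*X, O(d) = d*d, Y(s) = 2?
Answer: 2923417687/176469340 ≈ 16.566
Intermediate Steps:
O(d) = d²
t(X) = 2*X
L(a, K) = -K/20 - 3*(-34 + a)/(K + a²) (L(a, K) = -3*((a - 34)/(K + a²) + K/60) = -3*((-34 + a)/(K + a²) + K*(1/60)) = -3*((-34 + a)/(K + a²) + K/60) = -3*(K/60 + (-34 + a)/(K + a²)) = -K/20 - 3*(-34 + a)/(K + a²))
(9639/15226 + t(7)) + L(132, -39) = (9639/15226 + 2*7) + (2040 - 1*(-39)² - 60*132 - 1*(-39)*132²)/(20*(-39 + 132²)) = (9639*(1/15226) + 14) + (2040 - 1*1521 - 7920 - 1*(-39)*17424)/(20*(-39 + 17424)) = (9639/15226 + 14) + (1/20)*(2040 - 1521 - 7920 + 679536)/17385 = 222803/15226 + (1/20)*(1/17385)*672135 = 222803/15226 + 44809/23180 = 2923417687/176469340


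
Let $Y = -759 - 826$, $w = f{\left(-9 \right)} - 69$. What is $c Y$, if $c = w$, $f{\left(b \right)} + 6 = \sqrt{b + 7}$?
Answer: $118875 - 1585 i \sqrt{2} \approx 1.1888 \cdot 10^{5} - 2241.5 i$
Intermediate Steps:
$f{\left(b \right)} = -6 + \sqrt{7 + b}$ ($f{\left(b \right)} = -6 + \sqrt{b + 7} = -6 + \sqrt{7 + b}$)
$w = -75 + i \sqrt{2}$ ($w = \left(-6 + \sqrt{7 - 9}\right) - 69 = \left(-6 + \sqrt{-2}\right) - 69 = \left(-6 + i \sqrt{2}\right) - 69 = -75 + i \sqrt{2} \approx -75.0 + 1.4142 i$)
$c = -75 + i \sqrt{2} \approx -75.0 + 1.4142 i$
$Y = -1585$ ($Y = -759 - 826 = -1585$)
$c Y = \left(-75 + i \sqrt{2}\right) \left(-1585\right) = 118875 - 1585 i \sqrt{2}$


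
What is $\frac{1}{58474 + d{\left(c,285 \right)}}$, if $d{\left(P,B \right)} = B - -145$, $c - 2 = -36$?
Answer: $\frac{1}{58904} \approx 1.6977 \cdot 10^{-5}$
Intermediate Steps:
$c = -34$ ($c = 2 - 36 = -34$)
$d{\left(P,B \right)} = 145 + B$ ($d{\left(P,B \right)} = B + 145 = 145 + B$)
$\frac{1}{58474 + d{\left(c,285 \right)}} = \frac{1}{58474 + \left(145 + 285\right)} = \frac{1}{58474 + 430} = \frac{1}{58904}$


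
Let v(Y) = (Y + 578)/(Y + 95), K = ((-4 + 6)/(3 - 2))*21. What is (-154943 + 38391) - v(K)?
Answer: -15968244/137 ≈ -1.1656e+5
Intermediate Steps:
K = 42 (K = (2/1)*21 = (2*1)*21 = 2*21 = 42)
v(Y) = (578 + Y)/(95 + Y)
(-154943 + 38391) - v(K) = (-154943 + 38391) - (578 + 42)/(95 + 42) = -116552 - 620/137 = -15968244/137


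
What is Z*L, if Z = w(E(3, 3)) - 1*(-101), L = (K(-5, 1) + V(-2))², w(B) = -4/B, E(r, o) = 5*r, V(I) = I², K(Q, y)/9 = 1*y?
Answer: 255359/15 ≈ 17024.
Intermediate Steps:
K(Q, y) = 9*y (K(Q, y) = 9*(1*y) = 9*y)
L = 169 (L = (9*1 + (-2)²)² = (9 + 4)² = 13² = 169)
Z = 1511/15 (Z = -4/(5*3) - 1*(-101) = -4/15 + 101 = 1511/15 ≈ 100.73)
Z*L = (1511/15)*169 = 255359/15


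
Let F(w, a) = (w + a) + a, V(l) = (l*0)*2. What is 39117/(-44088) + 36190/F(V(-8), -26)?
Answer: -133131567/191048 ≈ -696.85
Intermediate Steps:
V(l) = 0 (V(l) = 0*2 = 0)
F(w, a) = w + 2*a (F(w, a) = (a + w) + a = w + 2*a)
39117/(-44088) + 36190/F(V(-8), -26) = 39117/(-44088) + 36190/(0 + 2*(-26)) = 39117*(-1/44088) + 36190/(0 - 52) = -13039/14696 + 36190/(-52) = -13039/14696 + 36190*(-1/52) = -13039/14696 - 18095/26 = -133131567/191048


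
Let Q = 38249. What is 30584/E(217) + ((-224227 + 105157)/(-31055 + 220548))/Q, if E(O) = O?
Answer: 221670290841898/1572798153269 ≈ 140.94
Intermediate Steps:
30584/E(217) + ((-224227 + 105157)/(-31055 + 220548))/Q = 30584/217 + ((-224227 + 105157)/(-31055 + 220548))/38249 = 30584*(1/217) - 119070/189493*(1/38249) = 30584/217 - 119070*1/189493*(1/38249) = 30584/217 - 119070/189493*1/38249 = 30584/217 - 119070/7247917757 = 221670290841898/1572798153269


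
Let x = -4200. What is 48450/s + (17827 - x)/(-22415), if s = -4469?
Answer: -1184445413/100172635 ≈ -11.824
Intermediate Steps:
48450/s + (17827 - x)/(-22415) = 48450/(-4469) + (17827 - 1*(-4200))/(-22415) = 48450*(-1/4469) + (17827 + 4200)*(-1/22415) = -48450/4469 + 22027*(-1/22415) = -48450/4469 - 22027/22415 = -1184445413/100172635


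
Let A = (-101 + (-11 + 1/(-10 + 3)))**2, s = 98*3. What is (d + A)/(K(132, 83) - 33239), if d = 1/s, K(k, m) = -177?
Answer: -528193/1403472 ≈ -0.37635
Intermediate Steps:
s = 294
d = 1/294 ≈ 0.0034014
A = 616225/49 (A = (-101 + (-11 + 1/(-7)))**2 = (-101 + (-11 - 1/7))**2 = (-101 - 78/7)**2 = (-785/7)**2 = 616225/49 ≈ 12576.)
(d + A)/(K(132, 83) - 33239) = (1/294 + 616225/49)/(-177 - 33239) = (528193/42)/(-33416) = (528193/42)*(-1/33416) = -528193/1403472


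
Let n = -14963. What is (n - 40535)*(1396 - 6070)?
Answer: 259397652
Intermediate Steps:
(n - 40535)*(1396 - 6070) = (-14963 - 40535)*(1396 - 6070) = -55498*(-4674) = 259397652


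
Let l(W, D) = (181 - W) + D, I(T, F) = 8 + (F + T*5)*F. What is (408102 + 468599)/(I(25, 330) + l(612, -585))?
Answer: 125243/21306 ≈ 5.8783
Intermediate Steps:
I(T, F) = 8 + F*(F + 5*T) (I(T, F) = 8 + (F + 5*T)*F = 8 + F*(F + 5*T))
l(W, D) = 181 + D - W
(408102 + 468599)/(I(25, 330) + l(612, -585)) = (408102 + 468599)/((8 + 330² + 5*330*25) + (181 - 585 - 1*612)) = 876701/((8 + 108900 + 41250) + (181 - 585 - 612)) = 876701/(150158 - 1016) = 876701/149142 = 876701*(1/149142) = 125243/21306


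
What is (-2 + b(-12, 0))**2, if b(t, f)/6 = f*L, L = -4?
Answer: 4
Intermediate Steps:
b(t, f) = -24*f (b(t, f) = 6*(f*(-4)) = 6*(-4*f) = -24*f)
(-2 + b(-12, 0))**2 = (-2 - 24*0)**2 = (-2 + 0)**2 = (-2)**2 = 4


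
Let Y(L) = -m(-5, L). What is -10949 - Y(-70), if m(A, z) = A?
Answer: -10954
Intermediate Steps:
Y(L) = 5 (Y(L) = -1*(-5) = 5)
-10949 - Y(-70) = -10949 - 1*5 = -10949 - 5 = -10954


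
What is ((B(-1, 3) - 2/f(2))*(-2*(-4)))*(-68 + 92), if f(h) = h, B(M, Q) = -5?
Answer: -1152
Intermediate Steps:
((B(-1, 3) - 2/f(2))*(-2*(-4)))*(-68 + 92) = ((-5 - 2/2)*(-2*(-4)))*(-68 + 92) = ((-5 - 2*½)*8)*24 = ((-5 - 1)*8)*24 = -6*8*24 = -48*24 = -1152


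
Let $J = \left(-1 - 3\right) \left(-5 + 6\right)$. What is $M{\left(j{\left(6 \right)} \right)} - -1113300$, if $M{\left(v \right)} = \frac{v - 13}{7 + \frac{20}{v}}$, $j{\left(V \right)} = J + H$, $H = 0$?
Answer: $\frac{2226583}{2} \approx 1.1133 \cdot 10^{6}$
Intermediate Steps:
$J = -4$ ($J = \left(-4\right) 1 = -4$)
$j{\left(V \right)} = -4$ ($j{\left(V \right)} = -4 + 0 = -4$)
$M{\left(v \right)} = \frac{-13 + v}{7 + \frac{20}{v}}$
$M{\left(j{\left(6 \right)} \right)} - -1113300 = - \frac{4 \left(-13 - 4\right)}{20 + 7 \left(-4\right)} - -1113300 = \left(-4\right) \frac{1}{20 - 28} \left(-17\right) + 1113300 = \left(-4\right) \frac{1}{-8} \left(-17\right) + 1113300 = \left(-4\right) \left(- \frac{1}{8}\right) \left(-17\right) + 1113300 = - \frac{17}{2} + 1113300 = \frac{2226583}{2}$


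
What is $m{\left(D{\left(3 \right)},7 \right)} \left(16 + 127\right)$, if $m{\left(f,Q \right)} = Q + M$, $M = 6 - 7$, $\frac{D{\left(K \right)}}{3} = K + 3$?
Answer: $858$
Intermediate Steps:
$D{\left(K \right)} = 9 + 3 K$ ($D{\left(K \right)} = 3 \left(K + 3\right) = 3 \left(3 + K\right) = 9 + 3 K$)
$M = -1$ ($M = 6 - 7 = -1$)
$m{\left(f,Q \right)} = -1 + Q$ ($m{\left(f,Q \right)} = Q - 1 = -1 + Q$)
$m{\left(D{\left(3 \right)},7 \right)} \left(16 + 127\right) = \left(-1 + 7\right) \left(16 + 127\right) = 6 \cdot 143 = 858$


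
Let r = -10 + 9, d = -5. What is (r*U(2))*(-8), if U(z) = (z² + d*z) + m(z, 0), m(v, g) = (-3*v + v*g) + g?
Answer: -96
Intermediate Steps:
m(v, g) = g - 3*v + g*v (m(v, g) = (-3*v + g*v) + g = g - 3*v + g*v)
U(z) = z² - 8*z (U(z) = (z² - 5*z) + (0 - 3*z + 0*z) = (z² - 5*z) + (0 - 3*z + 0) = (z² - 5*z) - 3*z = z² - 8*z)
r = -1
(r*U(2))*(-8) = -2*(-8 + 2)*(-8) = -2*(-6)*(-8) = -1*(-12)*(-8) = 12*(-8) = -96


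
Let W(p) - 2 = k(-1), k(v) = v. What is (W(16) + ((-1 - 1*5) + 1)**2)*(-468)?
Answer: -12168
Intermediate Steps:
W(p) = 1 (W(p) = 2 - 1 = 1)
(W(16) + ((-1 - 1*5) + 1)**2)*(-468) = (1 + ((-1 - 1*5) + 1)**2)*(-468) = (1 + ((-1 - 5) + 1)**2)*(-468) = (1 + (-6 + 1)**2)*(-468) = (1 + (-5)**2)*(-468) = (1 + 25)*(-468) = 26*(-468) = -12168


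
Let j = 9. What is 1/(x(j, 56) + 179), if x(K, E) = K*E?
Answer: 1/683 ≈ 0.0014641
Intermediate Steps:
x(K, E) = E*K
1/(x(j, 56) + 179) = 1/(56*9 + 179) = 1/(504 + 179) = 1/683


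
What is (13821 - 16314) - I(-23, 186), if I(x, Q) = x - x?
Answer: -2493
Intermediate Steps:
I(x, Q) = 0
(13821 - 16314) - I(-23, 186) = (13821 - 16314) - 1*0 = -2493 + 0 = -2493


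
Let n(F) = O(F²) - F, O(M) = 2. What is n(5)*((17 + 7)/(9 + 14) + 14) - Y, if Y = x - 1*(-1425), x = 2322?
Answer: -87219/23 ≈ -3792.1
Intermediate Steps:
Y = 3747 (Y = 2322 - 1*(-1425) = 2322 + 1425 = 3747)
n(F) = 2 - F
n(5)*((17 + 7)/(9 + 14) + 14) - Y = (2 - 1*5)*((17 + 7)/(9 + 14) + 14) - 1*3747 = (2 - 5)*(24/23 + 14) - 3747 = -3*(24*(1/23) + 14) - 3747 = -3*(24/23 + 14) - 3747 = -3*346/23 - 3747 = -1038/23 - 3747 = -87219/23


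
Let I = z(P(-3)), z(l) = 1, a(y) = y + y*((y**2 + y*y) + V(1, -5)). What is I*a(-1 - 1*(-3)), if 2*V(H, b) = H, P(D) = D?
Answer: 19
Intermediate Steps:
V(H, b) = H/2
a(y) = y + y*(1/2 + 2*y**2) (a(y) = y + y*((y**2 + y*y) + (1/2)*1) = y + y*((y**2 + y**2) + 1/2) = y + y*(2*y**2 + 1/2) = y + y*(1/2 + 2*y**2))
I = 1
I*a(-1 - 1*(-3)) = 1*((-1 - 1*(-3))*(3 + 4*(-1 - 1*(-3))**2)/2) = 1*((-1 + 3)*(3 + 4*(-1 + 3)**2)/2) = 1*((1/2)*2*(3 + 4*2**2)) = 1*((1/2)*2*(3 + 4*4)) = 1*((1/2)*2*(3 + 16)) = 1*((1/2)*2*19) = 1*19 = 19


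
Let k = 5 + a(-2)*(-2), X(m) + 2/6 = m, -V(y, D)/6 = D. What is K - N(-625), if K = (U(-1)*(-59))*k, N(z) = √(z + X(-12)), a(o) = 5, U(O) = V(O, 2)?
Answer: -3540 - 2*I*√1434/3 ≈ -3540.0 - 25.245*I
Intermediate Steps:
V(y, D) = -6*D
U(O) = -12 (U(O) = -6*2 = -12)
X(m) = -⅓ + m
k = -5 (k = 5 + 5*(-2) = 5 - 10 = -5)
N(z) = √(-37/3 + z) (N(z) = √(z + (-⅓ - 12)) = √(z - 37/3) = √(-37/3 + z))
K = -3540 (K = -12*(-59)*(-5) = 708*(-5) = -3540)
K - N(-625) = -3540 - √(-111 + 9*(-625))/3 = -3540 - √(-111 - 5625)/3 = -3540 - √(-5736)/3 = -3540 - 2*I*√1434/3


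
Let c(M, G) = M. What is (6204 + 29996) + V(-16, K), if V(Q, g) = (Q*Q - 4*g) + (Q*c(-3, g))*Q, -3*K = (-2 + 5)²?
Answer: 35700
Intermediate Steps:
K = -3 (K = -(-2 + 5)²/3 = -⅓*3² = -⅓*9 = -3)
V(Q, g) = -4*g - 2*Q² (V(Q, g) = (Q*Q - 4*g) + (Q*(-3))*Q = (Q² - 4*g) + (-3*Q)*Q = (Q² - 4*g) - 3*Q² = -4*g - 2*Q²)
(6204 + 29996) + V(-16, K) = (6204 + 29996) + (-4*(-3) - 2*(-16)²) = 36200 + (12 - 2*256) = 36200 + (12 - 512) = 36200 - 500 = 35700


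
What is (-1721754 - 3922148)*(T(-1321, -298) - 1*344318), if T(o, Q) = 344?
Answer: 1941355546548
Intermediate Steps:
(-1721754 - 3922148)*(T(-1321, -298) - 1*344318) = (-1721754 - 3922148)*(344 - 1*344318) = -5643902*(344 - 344318) = -5643902*(-343974) = 1941355546548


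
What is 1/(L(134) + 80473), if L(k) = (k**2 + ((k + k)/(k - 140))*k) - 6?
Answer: 3/277313 ≈ 1.0818e-5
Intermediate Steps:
L(k) = -6 + k**2 + 2*k**2/(-140 + k) (L(k) = (k**2 + ((2*k)/(-140 + k))*k) - 6 = (k**2 + (2*k/(-140 + k))*k) - 6 = (k**2 + 2*k**2/(-140 + k)) - 6 = -6 + k**2 + 2*k**2/(-140 + k))
1/(L(134) + 80473) = 1/((840 + 134**3 - 138*134**2 - 6*134)/(-140 + 134) + 80473) = 1/((840 + 2406104 - 138*17956 - 804)/(-6) + 80473) = 1/(-(840 + 2406104 - 2477928 - 804)/6 + 80473) = 1/(-1/6*(-71788) + 80473) = 1/(35894/3 + 80473) = 1/(277313/3) = 3/277313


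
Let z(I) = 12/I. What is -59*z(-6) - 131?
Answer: -13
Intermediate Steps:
-59*z(-6) - 131 = -708/(-6) - 131 = -708*(-1)/6 - 131 = -59*(-2) - 131 = 118 - 131 = -13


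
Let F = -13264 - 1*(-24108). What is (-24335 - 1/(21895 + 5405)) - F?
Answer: -960386701/27300 ≈ -35179.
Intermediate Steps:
F = 10844 (F = -13264 + 24108 = 10844)
(-24335 - 1/(21895 + 5405)) - F = (-24335 - 1/(21895 + 5405)) - 1*10844 = (-24335 - 1/27300) - 10844 = -664345501/27300 - 10844 = -960386701/27300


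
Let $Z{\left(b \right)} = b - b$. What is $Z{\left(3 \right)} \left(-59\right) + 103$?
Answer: $103$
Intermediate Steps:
$Z{\left(b \right)} = 0$
$Z{\left(3 \right)} \left(-59\right) + 103 = 0 \left(-59\right) + 103 = 0 + 103 = 103$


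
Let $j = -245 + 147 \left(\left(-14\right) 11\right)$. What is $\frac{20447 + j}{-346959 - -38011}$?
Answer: $\frac{609}{77237} \approx 0.0078848$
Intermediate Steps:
$j = -22883$ ($j = -245 + 147 \left(-154\right) = -245 - 22638 = -22883$)
$\frac{20447 + j}{-346959 - -38011} = \frac{20447 - 22883}{-346959 - -38011} = - \frac{2436}{-346959 + \left(-184008 + 222019\right)} = - \frac{2436}{-346959 + 38011} = - \frac{2436}{-308948} = \left(-2436\right) \left(- \frac{1}{308948}\right) = \frac{609}{77237}$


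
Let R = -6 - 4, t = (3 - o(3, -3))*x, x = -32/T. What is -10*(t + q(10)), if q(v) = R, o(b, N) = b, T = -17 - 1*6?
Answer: 100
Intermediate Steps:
T = -23 (T = -17 - 6 = -23)
x = 32/23 (x = -32/(-23) = -32*(-1/23) = 32/23 ≈ 1.3913)
t = 0 (t = (3 - 1*3)*(32/23) = (3 - 3)*(32/23) = 0*(32/23) = 0)
R = -10
q(v) = -10
-10*(t + q(10)) = -10*(0 - 10) = -10*(-10) = 100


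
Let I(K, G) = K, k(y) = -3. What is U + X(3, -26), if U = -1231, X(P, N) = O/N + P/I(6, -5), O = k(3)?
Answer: -15995/13 ≈ -1230.4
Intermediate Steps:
O = -3
X(P, N) = -3/N + P/6
U + X(3, -26) = -1231 + (-3/(-26) + (⅙)*3) = -1231 + (-3*(-1/26) + ½) = -1231 + (3/26 + ½) = -1231 + 8/13 = -15995/13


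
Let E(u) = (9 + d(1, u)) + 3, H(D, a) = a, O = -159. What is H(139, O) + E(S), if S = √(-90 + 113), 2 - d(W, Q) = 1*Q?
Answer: -145 - √23 ≈ -149.80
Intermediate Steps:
d(W, Q) = 2 - Q
S = √23 ≈ 4.7958
E(u) = 14 - u (E(u) = (9 + (2 - u)) + 3 = (11 - u) + 3 = 14 - u)
H(139, O) + E(S) = -159 + (14 - √23) = -145 - √23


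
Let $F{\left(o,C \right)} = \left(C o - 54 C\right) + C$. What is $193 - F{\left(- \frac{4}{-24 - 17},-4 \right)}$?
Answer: $- \frac{763}{41} \approx -18.61$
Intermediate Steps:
$F{\left(o,C \right)} = - 53 C + C o$ ($F{\left(o,C \right)} = \left(- 54 C + C o\right) + C = - 53 C + C o$)
$193 - F{\left(- \frac{4}{-24 - 17},-4 \right)} = 193 - - 4 \left(-53 - \frac{4}{-24 - 17}\right) = 193 - - 4 \left(-53 - \frac{4}{-41}\right) = 193 - - 4 \left(-53 - - \frac{4}{41}\right) = 193 - - 4 \left(-53 + \frac{4}{41}\right) = 193 - \left(-4\right) \left(- \frac{2169}{41}\right) = 193 - \frac{8676}{41} = - \frac{763}{41}$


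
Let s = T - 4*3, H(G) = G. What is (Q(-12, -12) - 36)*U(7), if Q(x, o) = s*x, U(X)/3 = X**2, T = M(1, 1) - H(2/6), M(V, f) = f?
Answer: 14700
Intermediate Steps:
T = 2/3 (T = 1 - 2/6 = 1 - 1*1/3 = 1 - 1/3 = 2/3 ≈ 0.66667)
U(X) = 3*X**2
s = -34/3 (s = 2/3 - 4*3 = 2/3 - 1*12 = 2/3 - 12 = -34/3 ≈ -11.333)
Q(x, o) = -34*x/3
(Q(-12, -12) - 36)*U(7) = (-34/3*(-12) - 36)*(3*7**2) = (136 - 36)*(3*49) = 100*147 = 14700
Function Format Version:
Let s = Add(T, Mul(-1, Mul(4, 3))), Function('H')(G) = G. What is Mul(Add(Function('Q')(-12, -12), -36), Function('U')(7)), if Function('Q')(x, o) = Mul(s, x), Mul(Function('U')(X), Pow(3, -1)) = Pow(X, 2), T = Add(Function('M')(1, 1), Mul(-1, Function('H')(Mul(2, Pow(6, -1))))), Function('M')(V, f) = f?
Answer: 14700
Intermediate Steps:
T = Rational(2, 3) (T = Add(1, Mul(-1, Mul(2, Pow(6, -1)))) = Add(1, Mul(-1, Mul(2, Rational(1, 6)))) = Add(1, Mul(-1, Rational(1, 3))) = Add(1, Rational(-1, 3)) = Rational(2, 3) ≈ 0.66667)
Function('U')(X) = Mul(3, Pow(X, 2))
s = Rational(-34, 3) (s = Add(Rational(2, 3), Mul(-1, Mul(4, 3))) = Add(Rational(2, 3), Mul(-1, 12)) = Add(Rational(2, 3), -12) = Rational(-34, 3) ≈ -11.333)
Function('Q')(x, o) = Mul(Rational(-34, 3), x)
Mul(Add(Function('Q')(-12, -12), -36), Function('U')(7)) = Mul(Add(Mul(Rational(-34, 3), -12), -36), Mul(3, Pow(7, 2))) = Mul(Add(136, -36), Mul(3, 49)) = Mul(100, 147) = 14700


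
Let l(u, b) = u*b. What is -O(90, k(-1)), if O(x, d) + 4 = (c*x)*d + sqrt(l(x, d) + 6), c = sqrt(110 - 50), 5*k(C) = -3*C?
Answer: 4 - 110*sqrt(15) ≈ -422.03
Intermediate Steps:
k(C) = -3*C/5 (k(C) = (-3*C)/5 = -3*C/5)
l(u, b) = b*u
c = 2*sqrt(15) (c = sqrt(60) = 2*sqrt(15) ≈ 7.7460)
O(x, d) = -4 + sqrt(6 + d*x) + 2*d*x*sqrt(15) (O(x, d) = -4 + (((2*sqrt(15))*x)*d + sqrt(d*x + 6)) = -4 + ((2*x*sqrt(15))*d + sqrt(6 + d*x)) = -4 + (2*d*x*sqrt(15) + sqrt(6 + d*x)) = -4 + (sqrt(6 + d*x) + 2*d*x*sqrt(15)) = -4 + sqrt(6 + d*x) + 2*d*x*sqrt(15))
-O(90, k(-1)) = -(-4 + sqrt(6 - 3/5*(-1)*90) + 2*(-3/5*(-1))*90*sqrt(15)) = -(-4 + sqrt(6 + (3/5)*90) + 2*(3/5)*90*sqrt(15)) = -(-4 + sqrt(6 + 54) + 108*sqrt(15)) = -(-4 + sqrt(60) + 108*sqrt(15)) = -(-4 + 2*sqrt(15) + 108*sqrt(15)) = -(-4 + 110*sqrt(15)) = 4 - 110*sqrt(15)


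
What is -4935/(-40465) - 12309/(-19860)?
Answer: 39739519/53575660 ≈ 0.74175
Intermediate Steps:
-4935/(-40465) - 12309/(-19860) = -4935*(-1/40465) - 12309*(-1/19860) = 987/8093 + 4103/6620 = 39739519/53575660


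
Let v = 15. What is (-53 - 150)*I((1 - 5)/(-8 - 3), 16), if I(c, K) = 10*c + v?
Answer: -41615/11 ≈ -3783.2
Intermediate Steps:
I(c, K) = 15 + 10*c (I(c, K) = 10*c + 15 = 15 + 10*c)
(-53 - 150)*I((1 - 5)/(-8 - 3), 16) = (-53 - 150)*(15 + 10*((1 - 5)/(-8 - 3))) = -203*(15 + 10*(-4/(-11))) = -203*(15 + 10*(-4*(-1/11))) = -203*(15 + 10*(4/11)) = -203*(15 + 40/11) = -203*205/11 = -41615/11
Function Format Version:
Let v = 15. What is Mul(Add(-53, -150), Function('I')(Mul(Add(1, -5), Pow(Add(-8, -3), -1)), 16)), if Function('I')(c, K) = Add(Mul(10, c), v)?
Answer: Rational(-41615, 11) ≈ -3783.2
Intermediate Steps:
Function('I')(c, K) = Add(15, Mul(10, c)) (Function('I')(c, K) = Add(Mul(10, c), 15) = Add(15, Mul(10, c)))
Mul(Add(-53, -150), Function('I')(Mul(Add(1, -5), Pow(Add(-8, -3), -1)), 16)) = Mul(Add(-53, -150), Add(15, Mul(10, Mul(Add(1, -5), Pow(Add(-8, -3), -1))))) = Mul(-203, Add(15, Mul(10, Mul(-4, Pow(-11, -1))))) = Mul(-203, Add(15, Mul(10, Mul(-4, Rational(-1, 11))))) = Mul(-203, Add(15, Mul(10, Rational(4, 11)))) = Mul(-203, Add(15, Rational(40, 11))) = Mul(-203, Rational(205, 11)) = Rational(-41615, 11)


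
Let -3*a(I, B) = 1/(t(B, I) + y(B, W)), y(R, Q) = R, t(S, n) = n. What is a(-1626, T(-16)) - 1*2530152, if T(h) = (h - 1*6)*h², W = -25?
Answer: -55091529647/21774 ≈ -2.5302e+6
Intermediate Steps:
T(h) = h²*(-6 + h) (T(h) = (h - 6)*h² = (-6 + h)*h² = h²*(-6 + h))
a(I, B) = -1/(3*(B + I)) (a(I, B) = -1/(3*(I + B)) = -1/(3*(B + I)))
a(-1626, T(-16)) - 1*2530152 = -1/(3*((-16)²*(-6 - 16)) + 3*(-1626)) - 1*2530152 = -1/(3*(256*(-22)) - 4878) - 2530152 = -1/(3*(-5632) - 4878) - 2530152 = -1/(-16896 - 4878) - 2530152 = -1/(-21774) - 2530152 = -1*(-1/21774) - 2530152 = 1/21774 - 2530152 = -55091529647/21774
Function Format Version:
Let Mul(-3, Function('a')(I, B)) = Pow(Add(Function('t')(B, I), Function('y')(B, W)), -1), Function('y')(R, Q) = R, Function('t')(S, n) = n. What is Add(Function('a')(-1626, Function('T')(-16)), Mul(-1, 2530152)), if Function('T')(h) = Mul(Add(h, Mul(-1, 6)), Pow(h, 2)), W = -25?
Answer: Rational(-55091529647, 21774) ≈ -2.5302e+6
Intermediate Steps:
Function('T')(h) = Mul(Pow(h, 2), Add(-6, h)) (Function('T')(h) = Mul(Add(h, -6), Pow(h, 2)) = Mul(Add(-6, h), Pow(h, 2)) = Mul(Pow(h, 2), Add(-6, h)))
Function('a')(I, B) = Mul(Rational(-1, 3), Pow(Add(B, I), -1)) (Function('a')(I, B) = Mul(Rational(-1, 3), Pow(Add(I, B), -1)) = Mul(Rational(-1, 3), Pow(Add(B, I), -1)))
Add(Function('a')(-1626, Function('T')(-16)), Mul(-1, 2530152)) = Add(Mul(-1, Pow(Add(Mul(3, Mul(Pow(-16, 2), Add(-6, -16))), Mul(3, -1626)), -1)), Mul(-1, 2530152)) = Add(Mul(-1, Pow(Add(Mul(3, Mul(256, -22)), -4878), -1)), -2530152) = Add(Mul(-1, Pow(Add(Mul(3, -5632), -4878), -1)), -2530152) = Add(Mul(-1, Pow(Add(-16896, -4878), -1)), -2530152) = Add(Mul(-1, Pow(-21774, -1)), -2530152) = Add(Mul(-1, Rational(-1, 21774)), -2530152) = Add(Rational(1, 21774), -2530152) = Rational(-55091529647, 21774)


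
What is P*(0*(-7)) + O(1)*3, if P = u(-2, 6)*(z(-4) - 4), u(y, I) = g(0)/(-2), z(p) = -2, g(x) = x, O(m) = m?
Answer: 3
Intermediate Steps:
u(y, I) = 0 (u(y, I) = 0/(-2) = 0*(-1/2) = 0)
P = 0 (P = 0*(-2 - 4) = 0*(-6) = 0)
P*(0*(-7)) + O(1)*3 = 0*(0*(-7)) + 1*3 = 0*0 + 3 = 0 + 3 = 3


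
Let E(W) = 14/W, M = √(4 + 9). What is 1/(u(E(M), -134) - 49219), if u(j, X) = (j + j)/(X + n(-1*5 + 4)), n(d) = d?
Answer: -11661211575/573953172509141 + 3780*√13/573953172509141 ≈ -2.0317e-5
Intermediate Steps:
M = √13 ≈ 3.6056
u(j, X) = 2*j/(-1 + X) (u(j, X) = (j + j)/(X + (-1*5 + 4)) = (2*j)/(X + (-5 + 4)) = (2*j)/(X - 1) = (2*j)/(-1 + X) = 2*j/(-1 + X))
1/(u(E(M), -134) - 49219) = 1/(2*(14/(√13))/(-1 - 134) - 49219) = 1/(2*(14*(√13/13))/(-135) - 49219) = 1/(2*(14*√13/13)*(-1/135) - 49219) = 1/(-28*√13/1755 - 49219) = 1/(-49219 - 28*√13/1755)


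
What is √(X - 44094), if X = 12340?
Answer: I*√31754 ≈ 178.2*I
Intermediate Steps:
√(X - 44094) = √(12340 - 44094) = √(-31754) = I*√31754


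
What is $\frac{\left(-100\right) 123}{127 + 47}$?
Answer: $- \frac{2050}{29} \approx -70.69$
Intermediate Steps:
$\frac{\left(-100\right) 123}{127 + 47} = - \frac{12300}{174} = \left(-12300\right) \frac{1}{174} = - \frac{2050}{29}$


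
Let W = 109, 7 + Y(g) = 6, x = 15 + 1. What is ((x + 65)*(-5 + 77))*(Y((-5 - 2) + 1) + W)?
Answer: 629856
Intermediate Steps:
x = 16
Y(g) = -1 (Y(g) = -7 + 6 = -1)
((x + 65)*(-5 + 77))*(Y((-5 - 2) + 1) + W) = ((16 + 65)*(-5 + 77))*(-1 + 109) = (81*72)*108 = 5832*108 = 629856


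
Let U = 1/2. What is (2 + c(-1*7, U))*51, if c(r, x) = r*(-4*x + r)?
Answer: 3315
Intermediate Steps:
U = ½ ≈ 0.50000
c(r, x) = r*(r - 4*x)
(2 + c(-1*7, U))*51 = (2 + (-1*7)*(-1*7 - 4*½))*51 = (2 - 7*(-7 - 2))*51 = (2 - 7*(-9))*51 = (2 + 63)*51 = 65*51 = 3315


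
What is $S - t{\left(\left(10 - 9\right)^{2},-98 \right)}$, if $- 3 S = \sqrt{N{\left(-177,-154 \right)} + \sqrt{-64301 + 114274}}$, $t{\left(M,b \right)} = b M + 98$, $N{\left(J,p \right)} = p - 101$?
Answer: $- \frac{i \sqrt{255 - 11 \sqrt{413}}}{3} \approx - 1.8694 i$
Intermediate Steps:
$N{\left(J,p \right)} = -101 + p$ ($N{\left(J,p \right)} = p - 101 = -101 + p$)
$t{\left(M,b \right)} = 98 + M b$ ($t{\left(M,b \right)} = M b + 98 = 98 + M b$)
$S = - \frac{\sqrt{-255 + 11 \sqrt{413}}}{3}$ ($S = - \frac{\sqrt{\left(-101 - 154\right) + \sqrt{-64301 + 114274}}}{3} = - \frac{\sqrt{-255 + \sqrt{49973}}}{3} = - \frac{\sqrt{-255 + 11 \sqrt{413}}}{3} \approx - 1.8694 i$)
$S - t{\left(\left(10 - 9\right)^{2},-98 \right)} = - \frac{i \sqrt{255 - 11 \sqrt{413}}}{3} - \left(98 + \left(10 - 9\right)^{2} \left(-98\right)\right) = - \frac{i \sqrt{255 - 11 \sqrt{413}}}{3} - \left(98 + 1^{2} \left(-98\right)\right) = - \frac{i \sqrt{255 - 11 \sqrt{413}}}{3} - \left(98 + 1 \left(-98\right)\right) = - \frac{i \sqrt{255 - 11 \sqrt{413}}}{3} - \left(98 - 98\right) = - \frac{i \sqrt{255 - 11 \sqrt{413}}}{3} - 0 = - \frac{i \sqrt{255 - 11 \sqrt{413}}}{3} + 0 = - \frac{i \sqrt{255 - 11 \sqrt{413}}}{3}$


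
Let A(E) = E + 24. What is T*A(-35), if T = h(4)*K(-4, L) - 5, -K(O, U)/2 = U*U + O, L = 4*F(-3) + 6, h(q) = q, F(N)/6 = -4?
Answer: 712503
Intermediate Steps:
F(N) = -24 (F(N) = 6*(-4) = -24)
L = -90 (L = 4*(-24) + 6 = -96 + 6 = -90)
A(E) = 24 + E
K(O, U) = -2*O - 2*U**2 (K(O, U) = -2*(U*U + O) = -2*(U**2 + O) = -2*(O + U**2) = -2*O - 2*U**2)
T = -64773 (T = 4*(-2*(-4) - 2*(-90)**2) - 5 = 4*(8 - 2*8100) - 5 = 4*(8 - 16200) - 5 = 4*(-16192) - 5 = -64768 - 5 = -64773)
T*A(-35) = -64773*(24 - 35) = -64773*(-11) = 712503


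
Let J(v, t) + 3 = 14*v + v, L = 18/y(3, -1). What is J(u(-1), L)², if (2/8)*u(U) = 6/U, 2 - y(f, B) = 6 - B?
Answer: 131769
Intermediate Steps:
y(f, B) = -4 + B (y(f, B) = 2 - (6 - B) = 2 + (-6 + B) = -4 + B)
u(U) = 24/U (u(U) = 4*(6/U) = 24/U)
L = -18/5 (L = 18/(-4 - 1) = 18/(-5) = 18*(-⅕) = -18/5 ≈ -3.6000)
J(v, t) = -3 + 15*v (J(v, t) = -3 + (14*v + v) = -3 + 15*v)
J(u(-1), L)² = (-3 + 15*(24/(-1)))² = (-3 + 15*(24*(-1)))² = (-3 + 15*(-24))² = (-3 - 360)² = (-363)² = 131769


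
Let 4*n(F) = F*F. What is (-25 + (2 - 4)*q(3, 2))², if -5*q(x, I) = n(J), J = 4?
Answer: 13689/25 ≈ 547.56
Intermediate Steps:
n(F) = F²/4 (n(F) = (F*F)/4 = F²/4)
q(x, I) = -⅘ (q(x, I) = -4²/20 = -16/20 = -⅕*4 = -⅘)
(-25 + (2 - 4)*q(3, 2))² = (-25 + (2 - 4)*(-⅘))² = (-25 - 2*(-⅘))² = (-25 + 8/5)² = (-117/5)² = 13689/25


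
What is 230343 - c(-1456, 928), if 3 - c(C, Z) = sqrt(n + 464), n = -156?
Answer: 230340 + 2*sqrt(77) ≈ 2.3036e+5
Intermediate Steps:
c(C, Z) = 3 - 2*sqrt(77) (c(C, Z) = 3 - sqrt(-156 + 464) = 3 - sqrt(308) = 3 - 2*sqrt(77))
230343 - c(-1456, 928) = 230343 - (3 - 2*sqrt(77)) = 230343 + (-3 + 2*sqrt(77)) = 230340 + 2*sqrt(77)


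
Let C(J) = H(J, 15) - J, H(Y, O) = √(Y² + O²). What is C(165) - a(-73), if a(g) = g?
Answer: -92 + 15*√122 ≈ 73.680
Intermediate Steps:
H(Y, O) = √(O² + Y²)
C(J) = √(225 + J²) - J (C(J) = √(15² + J²) - J = √(225 + J²) - J)
C(165) - a(-73) = (√(225 + 165²) - 1*165) - 1*(-73) = (√(225 + 27225) - 165) + 73 = (√27450 - 165) + 73 = (15*√122 - 165) + 73 = (-165 + 15*√122) + 73 = -92 + 15*√122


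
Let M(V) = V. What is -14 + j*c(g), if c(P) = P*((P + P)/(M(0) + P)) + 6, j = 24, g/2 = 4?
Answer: 514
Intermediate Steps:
g = 8 (g = 2*4 = 8)
c(P) = 6 + 2*P (c(P) = P*((P + P)/(0 + P)) + 6 = P*((2*P)/P) + 6 = P*2 + 6 = 2*P + 6 = 6 + 2*P)
-14 + j*c(g) = -14 + 24*(6 + 2*8) = -14 + 24*(6 + 16) = -14 + 24*22 = -14 + 528 = 514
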